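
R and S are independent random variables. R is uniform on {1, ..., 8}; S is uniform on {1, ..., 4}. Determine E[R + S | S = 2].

Outcomes with S = 2: (1,2), (2,2), (3,2), (4,2), (5,2), (6,2), (7,2), (8,2), each with probability 1/32.
E[R + S | S = 2] = (3 + 4 + 5 + 6 + 7 + 8 + 9 + 10) / 8 = 13/2.

13/2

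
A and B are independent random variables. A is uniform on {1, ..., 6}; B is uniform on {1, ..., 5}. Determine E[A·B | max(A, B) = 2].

Outcomes with max(A, B) = 2: (1,2), (2,1), (2,2), each with probability 1/30.
E[A·B | max(A, B) = 2] = (2 + 2 + 4) / 3 = 8/3.

8/3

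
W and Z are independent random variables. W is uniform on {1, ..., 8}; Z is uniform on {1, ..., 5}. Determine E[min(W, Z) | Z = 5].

15/4

P(Z = 5) = 1/5.
Summing min(W,Z)·P(x,y) over outcomes with Z = 5 gives 3/4.
E[min(W, Z) | Z = 5] = (3/4) / (1/5) = 15/4.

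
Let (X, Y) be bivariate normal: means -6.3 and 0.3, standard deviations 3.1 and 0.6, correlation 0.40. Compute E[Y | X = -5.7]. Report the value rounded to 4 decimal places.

E[Y | X=x] = μ_Y + ρ(σ_Y/σ_X)(x − μ_X) for jointly normal variables.
E[Y | X=-5.7] = 0.3 + (0.40)·(0.6/3.1)·(-5.7 − (-6.3)) = 0.3 + (0.077419)·(0.6) = 0.3465.

0.3465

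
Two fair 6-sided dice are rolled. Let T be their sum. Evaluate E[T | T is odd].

P(T is odd) = 1/2.
Σ over the event: 3·1/18 + 5·1/9 + 7·1/6 + 9·1/9 + 11·1/18 = 7/2.
E[T | T is odd] = (7/2) / (1/2) = 7.

7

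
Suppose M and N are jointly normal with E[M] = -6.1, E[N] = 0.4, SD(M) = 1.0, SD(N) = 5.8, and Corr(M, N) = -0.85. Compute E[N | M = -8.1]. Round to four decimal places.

10.2600

E[N | M=x] = μ_N + ρ(σ_N/σ_M)(x − μ_M) for jointly normal variables.
E[N | M=-8.1] = 0.4 + (-0.85)·(5.8/1.0)·(-8.1 − (-6.1)) = 0.4 + (-4.93)·(-2) = 10.2600.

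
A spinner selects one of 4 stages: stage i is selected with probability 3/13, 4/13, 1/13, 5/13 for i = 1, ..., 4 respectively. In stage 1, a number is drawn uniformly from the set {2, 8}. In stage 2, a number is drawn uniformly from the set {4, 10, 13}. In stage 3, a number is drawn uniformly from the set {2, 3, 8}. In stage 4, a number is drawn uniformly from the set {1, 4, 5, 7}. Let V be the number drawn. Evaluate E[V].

E[V | stage 1] = (2+8)/2 = 5.
E[V | stage 2] = (4+10+13)/3 = 9.
E[V | stage 3] = (2+3+8)/3 = 13/3.
E[V | stage 4] = (1+4+5+7)/4 = 17/4.
E[V] = (3/13)·(5) + (4/13)·(9) + (1/13)·(13/3) + (5/13)·(17/4) = 919/156.

919/156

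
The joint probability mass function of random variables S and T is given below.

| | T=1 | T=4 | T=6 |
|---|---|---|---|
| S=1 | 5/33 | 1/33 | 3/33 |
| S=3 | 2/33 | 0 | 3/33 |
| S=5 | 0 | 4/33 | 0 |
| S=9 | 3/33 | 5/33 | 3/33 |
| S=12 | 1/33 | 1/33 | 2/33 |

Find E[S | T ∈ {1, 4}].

64/11

P(T ∈ {1, 4}) = 2/3.
Σ S·P over the event = 1·(5/33) + 1·(1/33) + 3·(2/33) + 5·(4/33) + 9·(3/33) + 9·(5/33) + 12·(1/33) + 12·(1/33) = 128/33.
E[S | T ∈ {1, 4}] = (128/33) / (2/3) = 64/11.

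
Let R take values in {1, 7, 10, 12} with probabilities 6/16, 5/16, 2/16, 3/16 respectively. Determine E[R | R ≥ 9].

P(R ≥ 9) = 5/16.
Σ over the event: 10·1/8 + 12·3/16 = 7/2.
E[R | R ≥ 9] = (7/2) / (5/16) = 56/5.

56/5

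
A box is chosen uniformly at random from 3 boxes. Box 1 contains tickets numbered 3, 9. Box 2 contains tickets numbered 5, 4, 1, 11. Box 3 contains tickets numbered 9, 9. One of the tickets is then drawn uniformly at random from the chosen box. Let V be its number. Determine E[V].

27/4

E[V | box 1] = (3+9)/2 = 6.
E[V | box 2] = (5+4+1+11)/4 = 21/4.
E[V | box 3] = (9+9)/2 = 9.
By the law of total expectation,
E[V] = (1/3)·(6) + (1/3)·(21/4) + (1/3)·(9) = 27/4.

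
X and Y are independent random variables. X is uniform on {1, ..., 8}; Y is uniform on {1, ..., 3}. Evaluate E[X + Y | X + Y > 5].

P(X + Y > 5) = 5/8.
Summing (X+Y)·P(x,y) over outcomes with X + Y > 5 gives 121/24.
E[X + Y | X + Y > 5] = (121/24) / (5/8) = 121/15.

121/15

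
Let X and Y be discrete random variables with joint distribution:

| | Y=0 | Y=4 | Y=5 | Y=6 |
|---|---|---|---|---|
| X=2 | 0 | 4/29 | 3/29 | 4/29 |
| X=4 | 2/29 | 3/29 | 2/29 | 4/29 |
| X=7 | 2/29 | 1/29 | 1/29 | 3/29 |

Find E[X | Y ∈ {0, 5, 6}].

88/21

P(Y ∈ {0, 5, 6}) = 21/29.
Summing X·P(X=x,Y=y) over the conditioning event gives 88/29.
E[X | Y ∈ {0, 5, 6}] = (88/29) / (21/29) = 88/21.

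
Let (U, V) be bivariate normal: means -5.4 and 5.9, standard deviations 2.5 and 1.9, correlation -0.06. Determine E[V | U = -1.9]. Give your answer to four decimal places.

E[V | U=x] = μ_V + ρ(σ_V/σ_U)(x − μ_U) for jointly normal variables.
E[V | U=-1.9] = 5.9 + (-0.06)·(1.9/2.5)·(-1.9 − (-5.4)) = 5.9 + (-0.0456)·(3.5) = 5.7404.

5.7404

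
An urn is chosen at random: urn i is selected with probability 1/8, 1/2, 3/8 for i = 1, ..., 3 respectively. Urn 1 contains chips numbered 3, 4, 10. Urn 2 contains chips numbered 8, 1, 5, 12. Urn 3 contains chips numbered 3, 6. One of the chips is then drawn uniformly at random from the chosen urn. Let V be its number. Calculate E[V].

E[V | urn 1] = (3+4+10)/3 = 17/3.
E[V | urn 2] = (8+1+5+12)/4 = 13/2.
E[V | urn 3] = (3+6)/2 = 9/2.
E[V] = (1/8)·(17/3) + (1/2)·(13/2) + (3/8)·(9/2) = 271/48.

271/48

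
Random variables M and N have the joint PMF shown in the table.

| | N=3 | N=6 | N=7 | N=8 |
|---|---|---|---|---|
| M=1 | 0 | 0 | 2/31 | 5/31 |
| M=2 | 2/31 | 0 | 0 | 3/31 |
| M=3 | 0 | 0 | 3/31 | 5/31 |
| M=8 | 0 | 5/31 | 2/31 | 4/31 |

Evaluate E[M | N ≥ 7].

85/24

P(N ≥ 7) = 24/31.
Σ M·P over the event = 1·(2/31) + 1·(5/31) + 2·(3/31) + 3·(3/31) + 3·(5/31) + 8·(2/31) + 8·(4/31) = 85/31.
E[M | N ≥ 7] = (85/31) / (24/31) = 85/24.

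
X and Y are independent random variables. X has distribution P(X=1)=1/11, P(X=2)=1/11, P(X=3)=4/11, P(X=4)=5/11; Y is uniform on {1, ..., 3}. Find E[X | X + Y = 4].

P(X + Y = 4) = 2/11.
Summing X·P(x,y) over outcomes with X + Y = 4 gives 5/11.
E[X | X + Y = 4] = (5/11) / (2/11) = 5/2.

5/2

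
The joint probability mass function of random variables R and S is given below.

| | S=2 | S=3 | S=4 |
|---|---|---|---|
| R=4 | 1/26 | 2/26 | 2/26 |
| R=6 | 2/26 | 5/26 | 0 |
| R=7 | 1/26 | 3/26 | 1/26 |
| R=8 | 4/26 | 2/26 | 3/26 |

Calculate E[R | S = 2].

55/8

P(S = 2) = 4/13.
Summing R·P(R=x,S=y) over the conditioning event gives 55/26.
E[R | S = 2] = (55/26) / (4/13) = 55/8.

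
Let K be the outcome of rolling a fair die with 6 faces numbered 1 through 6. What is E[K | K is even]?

Given K is even, K is equally likely to be any of {2, 4, 6}.
E[K | K is even] = (2 + 4 + 6) / 3 = 4.

4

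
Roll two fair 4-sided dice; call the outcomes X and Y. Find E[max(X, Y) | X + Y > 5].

23/6

P(X + Y > 5) = 3/8.
Summing max(X,Y)·P(x,y) over outcomes with X + Y > 5 gives 23/16.
E[max(X, Y) | X + Y > 5] = (23/16) / (3/8) = 23/6.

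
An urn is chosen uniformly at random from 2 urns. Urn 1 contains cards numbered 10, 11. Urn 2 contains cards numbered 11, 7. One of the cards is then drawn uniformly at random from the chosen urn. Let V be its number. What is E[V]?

E[V | urn 1] = (10+11)/2 = 21/2.
E[V | urn 2] = (11+7)/2 = 9.
E[V] = (1/2)·(21/2) + (1/2)·(9) = 39/4.

39/4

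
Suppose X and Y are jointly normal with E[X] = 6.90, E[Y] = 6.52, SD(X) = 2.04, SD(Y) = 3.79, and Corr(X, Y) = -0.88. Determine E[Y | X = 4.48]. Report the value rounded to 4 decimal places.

The regression of Y on X has slope ρ·σ_Y/σ_X and passes through (μ_X, μ_Y).
E[Y | X=4.48] = 6.52 + (-0.88)·(3.79/2.04)·(4.48 − (6.90)) = 6.52 + (-1.6349)·(-2.42) = 10.4765.

10.4765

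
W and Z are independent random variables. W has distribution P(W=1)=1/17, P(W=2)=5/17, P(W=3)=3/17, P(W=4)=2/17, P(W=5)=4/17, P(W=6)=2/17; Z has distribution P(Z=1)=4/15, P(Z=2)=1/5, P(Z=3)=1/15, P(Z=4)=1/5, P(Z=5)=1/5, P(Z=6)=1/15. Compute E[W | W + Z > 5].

P(W + Z > 5) = 35/51.
Summing W·P(x,y) over outcomes with W + Z > 5 gives 14/5.
E[W | W + Z > 5] = (14/5) / (35/51) = 102/25.

102/25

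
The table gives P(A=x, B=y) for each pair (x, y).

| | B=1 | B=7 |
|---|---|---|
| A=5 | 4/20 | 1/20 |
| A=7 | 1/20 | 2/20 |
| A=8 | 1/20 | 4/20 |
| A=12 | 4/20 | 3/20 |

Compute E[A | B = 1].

83/10

P(B = 1) = 1/2.
Σ A·P over the event = 5·(4/20) + 7·(1/20) + 8·(1/20) + 12·(4/20) = 83/20.
E[A | B = 1] = (83/20) / (1/2) = 83/10.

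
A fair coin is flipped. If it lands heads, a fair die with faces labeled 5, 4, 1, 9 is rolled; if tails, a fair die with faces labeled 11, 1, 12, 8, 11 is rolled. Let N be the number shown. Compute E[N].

267/40

E[N | heads] = (5+4+1+9)/4 = 19/4.
E[N | tails] = (11+1+12+8+11)/5 = 43/5.
By the law of total expectation,
E[N] = (1/2)·(19/4) + (1/2)·(43/5) = 267/40.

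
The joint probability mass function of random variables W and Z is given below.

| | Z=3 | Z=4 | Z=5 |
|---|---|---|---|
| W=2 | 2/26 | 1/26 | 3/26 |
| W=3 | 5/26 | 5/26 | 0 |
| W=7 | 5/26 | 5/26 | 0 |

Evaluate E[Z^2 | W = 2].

109/6

P(W = 2) = 3/13.
Σ Z^2·P over the event = 9·(2/26) + 16·(1/26) + 25·(3/26) = 109/26.
E[Z^2 | W = 2] = (109/26) / (3/13) = 109/6.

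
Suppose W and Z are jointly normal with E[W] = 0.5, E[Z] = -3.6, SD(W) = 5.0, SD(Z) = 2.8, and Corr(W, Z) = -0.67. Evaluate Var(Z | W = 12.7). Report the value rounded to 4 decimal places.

4.3206

For a bivariate normal, Var(Z | W=x) = σ_Z²(1 − ρ²).
Var(Z | W=12.7) = (2.8)²·(1 − (-0.67)²) = 7.84·0.5511 = 4.3206.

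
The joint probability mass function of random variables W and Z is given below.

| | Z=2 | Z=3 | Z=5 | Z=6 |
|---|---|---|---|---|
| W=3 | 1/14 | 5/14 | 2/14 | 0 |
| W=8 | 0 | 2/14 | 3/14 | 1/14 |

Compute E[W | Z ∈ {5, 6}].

19/3

P(Z ∈ {5, 6}) = 3/7.
Σ W·P over the event = 3·(2/14) + 8·(3/14) + 8·(1/14) = 19/7.
E[W | Z ∈ {5, 6}] = (19/7) / (3/7) = 19/3.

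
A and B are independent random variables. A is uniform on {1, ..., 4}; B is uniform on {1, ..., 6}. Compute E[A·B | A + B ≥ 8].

P(A + B ≥ 8) = 1/4.
Summing AB·P(x,y) over outcomes with A + B ≥ 8 gives 35/8.
E[A·B | A + B ≥ 8] = (35/8) / (1/4) = 35/2.

35/2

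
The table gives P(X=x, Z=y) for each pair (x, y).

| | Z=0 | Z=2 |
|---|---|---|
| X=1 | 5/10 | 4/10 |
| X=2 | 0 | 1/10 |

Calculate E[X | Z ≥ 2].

P(Z ≥ 2) = 1/2.
Σ X·P over the event = 1·(4/10) + 2·(1/10) = 3/5.
E[X | Z ≥ 2] = (3/5) / (1/2) = 6/5.

6/5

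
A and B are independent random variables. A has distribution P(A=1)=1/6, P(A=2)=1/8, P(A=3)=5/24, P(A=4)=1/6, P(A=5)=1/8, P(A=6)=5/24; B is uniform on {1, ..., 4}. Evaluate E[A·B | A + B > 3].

P(A + B > 3) = 85/96.
Summing AB·P(x,y) over outcomes with A + B > 3 gives 421/48.
E[A·B | A + B > 3] = (421/48) / (85/96) = 842/85.

842/85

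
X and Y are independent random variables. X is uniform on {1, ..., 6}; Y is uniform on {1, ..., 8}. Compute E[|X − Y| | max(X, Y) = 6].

P(max(X, Y) = 6) = 11/48.
Summing |X−Y|·P(x,y) over outcomes with max(X, Y) = 6 gives 5/8.
E[|X − Y| | max(X, Y) = 6] = (5/8) / (11/48) = 30/11.

30/11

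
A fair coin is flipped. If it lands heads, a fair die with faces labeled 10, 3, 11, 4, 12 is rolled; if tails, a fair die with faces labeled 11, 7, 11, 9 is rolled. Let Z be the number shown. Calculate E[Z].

E[Z | heads] = (10+3+11+4+12)/5 = 8.
E[Z | tails] = (11+7+11+9)/4 = 19/2.
E[Z] = (1/2)·(8) + (1/2)·(19/2) = 35/4.

35/4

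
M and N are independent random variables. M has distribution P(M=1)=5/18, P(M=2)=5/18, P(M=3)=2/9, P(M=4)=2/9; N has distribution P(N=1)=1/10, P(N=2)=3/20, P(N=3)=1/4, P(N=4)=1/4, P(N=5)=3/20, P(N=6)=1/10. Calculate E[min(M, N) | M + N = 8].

68/21

P(M + N = 8) = 7/60.
Summing min(M,N)·P(x,y) over outcomes with M + N = 8 gives 17/45.
E[min(M, N) | M + N = 8] = (17/45) / (7/60) = 68/21.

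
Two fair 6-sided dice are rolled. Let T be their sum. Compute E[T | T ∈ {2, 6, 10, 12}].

37/5

P(T ∈ {2, 6, 10, 12}) = 5/18.
Σ over the event: 2·1/36 + 6·5/36 + 10·1/12 + 12·1/36 = 37/18.
E[T | T ∈ {2, 6, 10, 12}] = (37/18) / (5/18) = 37/5.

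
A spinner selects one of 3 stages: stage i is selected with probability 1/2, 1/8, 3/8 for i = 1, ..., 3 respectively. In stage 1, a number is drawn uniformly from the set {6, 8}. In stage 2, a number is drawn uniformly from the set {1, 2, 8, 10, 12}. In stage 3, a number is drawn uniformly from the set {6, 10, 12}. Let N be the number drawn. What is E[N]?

313/40

E[N | stage 1] = (6+8)/2 = 7.
E[N | stage 2] = (1+2+8+10+12)/5 = 33/5.
E[N | stage 3] = (6+10+12)/3 = 28/3.
By the law of total expectation,
E[N] = (1/2)·(7) + (1/8)·(33/5) + (3/8)·(28/3) = 313/40.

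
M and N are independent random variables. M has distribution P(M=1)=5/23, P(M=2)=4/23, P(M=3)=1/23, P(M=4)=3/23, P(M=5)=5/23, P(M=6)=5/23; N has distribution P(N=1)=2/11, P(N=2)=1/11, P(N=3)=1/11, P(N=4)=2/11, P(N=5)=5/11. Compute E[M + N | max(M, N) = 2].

P(max(M, N) = 2) = 17/253.
Summing (M+N)·P(x,y) over outcomes with max(M, N) = 2 gives 5/23.
E[M + N | max(M, N) = 2] = (5/23) / (17/253) = 55/17.

55/17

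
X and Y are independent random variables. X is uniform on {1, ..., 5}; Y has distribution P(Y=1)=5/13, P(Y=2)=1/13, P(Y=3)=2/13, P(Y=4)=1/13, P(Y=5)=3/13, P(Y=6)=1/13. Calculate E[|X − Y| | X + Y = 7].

P(X + Y = 7) = 8/65.
Summing |X−Y|·P(x,y) over outcomes with X + Y = 7 gives 4/13.
E[|X − Y| | X + Y = 7] = (4/13) / (8/65) = 5/2.

5/2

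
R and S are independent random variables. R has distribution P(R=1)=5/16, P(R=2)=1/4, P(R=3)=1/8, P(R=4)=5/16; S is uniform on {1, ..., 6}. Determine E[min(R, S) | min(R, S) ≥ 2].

P(min(R, S) ≥ 2) = 55/96.
Summing min(R,S)·P(x,y) over outcomes with min(R, S) ≥ 2 gives 51/32.
E[min(R, S) | min(R, S) ≥ 2] = (51/32) / (55/96) = 153/55.

153/55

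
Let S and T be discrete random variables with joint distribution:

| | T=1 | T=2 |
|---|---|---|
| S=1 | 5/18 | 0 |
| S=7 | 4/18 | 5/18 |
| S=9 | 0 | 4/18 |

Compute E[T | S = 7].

P(S = 7) = 1/2.
Σ T·P over the event = 1·(4/18) + 2·(5/18) = 7/9.
E[T | S = 7] = (7/9) / (1/2) = 14/9.

14/9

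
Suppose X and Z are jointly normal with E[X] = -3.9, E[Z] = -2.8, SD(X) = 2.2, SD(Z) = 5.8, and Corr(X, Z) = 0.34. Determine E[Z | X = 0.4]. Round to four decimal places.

E[Z | X=x] = μ_Z + ρ(σ_Z/σ_X)(x − μ_X) for jointly normal variables.
E[Z | X=0.4] = -2.8 + (0.34)·(5.8/2.2)·(0.4 − (-3.9)) = -2.8 + (0.896364)·(4.3) = 1.0544.

1.0544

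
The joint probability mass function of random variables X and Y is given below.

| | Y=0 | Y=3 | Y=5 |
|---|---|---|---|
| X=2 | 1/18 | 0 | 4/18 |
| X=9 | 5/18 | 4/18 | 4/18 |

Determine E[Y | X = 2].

P(X = 2) = 5/18.
Σ Y·P over the event = 0·(1/18) + 5·(4/18) = 10/9.
E[Y | X = 2] = (10/9) / (5/18) = 4.

4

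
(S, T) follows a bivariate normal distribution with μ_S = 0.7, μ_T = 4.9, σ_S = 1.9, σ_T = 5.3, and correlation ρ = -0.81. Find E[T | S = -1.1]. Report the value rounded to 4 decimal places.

E[T | S=x] = μ_T + ρ(σ_T/σ_S)(x − μ_S) for jointly normal variables.
E[T | S=-1.1] = 4.9 + (-0.81)·(5.3/1.9)·(-1.1 − (0.7)) = 4.9 + (-2.2595)·(-1.8) = 8.9671.

8.9671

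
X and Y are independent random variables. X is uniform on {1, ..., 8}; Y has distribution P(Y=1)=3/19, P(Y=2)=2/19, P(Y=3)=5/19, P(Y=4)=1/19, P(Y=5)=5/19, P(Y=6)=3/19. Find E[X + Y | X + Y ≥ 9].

P(X + Y ≥ 9) = 69/152.
Summing (X+Y)·P(x,y) over outcomes with X + Y ≥ 9 gives 739/152.
E[X + Y | X + Y ≥ 9] = (739/152) / (69/152) = 739/69.

739/69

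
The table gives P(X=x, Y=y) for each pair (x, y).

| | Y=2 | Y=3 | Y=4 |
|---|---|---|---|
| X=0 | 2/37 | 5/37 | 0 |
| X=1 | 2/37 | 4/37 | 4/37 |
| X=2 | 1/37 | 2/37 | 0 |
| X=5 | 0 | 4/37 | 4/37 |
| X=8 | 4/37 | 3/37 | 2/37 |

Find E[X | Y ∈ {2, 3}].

88/27

P(Y ∈ {2, 3}) = 27/37.
Summing X·P(X=x,Y=y) over the conditioning event gives 88/37.
E[X | Y ∈ {2, 3}] = (88/37) / (27/37) = 88/27.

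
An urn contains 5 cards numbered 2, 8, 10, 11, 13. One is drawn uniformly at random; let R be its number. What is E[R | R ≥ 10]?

34/3

P(R ≥ 10) = 3/5.
Σ over the event: 10·1/5 + 11·1/5 + 13·1/5 = 34/5.
E[R | R ≥ 10] = (34/5) / (3/5) = 34/3.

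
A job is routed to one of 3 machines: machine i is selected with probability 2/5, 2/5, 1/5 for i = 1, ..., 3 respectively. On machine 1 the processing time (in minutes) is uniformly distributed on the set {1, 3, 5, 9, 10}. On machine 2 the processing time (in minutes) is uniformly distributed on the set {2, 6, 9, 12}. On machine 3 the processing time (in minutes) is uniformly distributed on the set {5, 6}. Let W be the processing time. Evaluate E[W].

E[W | machine 1] = (1+3+5+9+10)/5 = 28/5.
E[W | machine 2] = (2+6+9+12)/4 = 29/4.
E[W | machine 3] = (5+6)/2 = 11/2.
E[W] = (2/5)·(28/5) + (2/5)·(29/4) + (1/5)·(11/2) = 156/25.

156/25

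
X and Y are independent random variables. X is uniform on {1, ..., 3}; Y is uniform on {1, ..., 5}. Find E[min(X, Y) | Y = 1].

Outcomes with Y = 1: (1,1), (2,1), (3,1), each with probability 1/15.
E[min(X, Y) | Y = 1] = (1 + 1 + 1) / 3 = 1.

1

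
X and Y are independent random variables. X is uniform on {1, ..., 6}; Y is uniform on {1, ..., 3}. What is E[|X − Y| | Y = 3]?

Outcomes with Y = 3: (1,3), (2,3), (3,3), (4,3), (5,3), (6,3), each with probability 1/18.
E[|X − Y| | Y = 3] = (2 + 1 + 0 + 1 + 2 + 3) / 6 = 3/2.

3/2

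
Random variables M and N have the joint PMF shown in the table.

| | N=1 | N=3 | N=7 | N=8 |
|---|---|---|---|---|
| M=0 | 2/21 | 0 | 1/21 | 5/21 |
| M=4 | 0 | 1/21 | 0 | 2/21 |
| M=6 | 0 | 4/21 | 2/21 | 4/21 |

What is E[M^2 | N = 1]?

0

P(N = 1) = 2/21.
Σ M^2·P over the event = 0·(2/21) = 0.
E[M^2 | N = 1] = (0) / (2/21) = 0.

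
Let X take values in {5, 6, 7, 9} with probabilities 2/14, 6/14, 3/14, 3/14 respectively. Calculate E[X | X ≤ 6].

P(X ≤ 6) = 4/7.
Σ over the event: 5·1/7 + 6·3/7 = 23/7.
E[X | X ≤ 6] = (23/7) / (4/7) = 23/4.

23/4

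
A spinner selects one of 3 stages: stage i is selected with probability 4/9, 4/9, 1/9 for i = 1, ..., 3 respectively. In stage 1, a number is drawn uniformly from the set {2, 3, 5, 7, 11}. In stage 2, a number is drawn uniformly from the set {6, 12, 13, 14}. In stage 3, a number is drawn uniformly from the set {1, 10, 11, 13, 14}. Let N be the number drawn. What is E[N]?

E[N | stage 1] = (2+3+5+7+11)/5 = 28/5.
E[N | stage 2] = (6+12+13+14)/4 = 45/4.
E[N | stage 3] = (1+10+11+13+14)/5 = 49/5.
E[N] = (4/9)·(28/5) + (4/9)·(45/4) + (1/9)·(49/5) = 386/45.

386/45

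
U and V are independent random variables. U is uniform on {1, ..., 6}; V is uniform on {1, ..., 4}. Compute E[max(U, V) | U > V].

32/7

P(U > V) = 7/12.
Summing max(U,V)·P(x,y) over outcomes with U > V gives 8/3.
E[max(U, V) | U > V] = (8/3) / (7/12) = 32/7.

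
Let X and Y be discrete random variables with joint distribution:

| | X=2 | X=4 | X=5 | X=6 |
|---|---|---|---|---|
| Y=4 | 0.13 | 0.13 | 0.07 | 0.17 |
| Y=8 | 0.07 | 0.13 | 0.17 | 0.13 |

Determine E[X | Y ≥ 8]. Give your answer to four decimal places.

P(Y ≥ 8) = 0.50.
Σ X·P over the event = 2·(0.07) + 4·(0.13) + 5·(0.17) + 6·(0.13) = 2.29.
E[X | Y ≥ 8] = (2.29) / (0.50) = 4.5800.

4.5800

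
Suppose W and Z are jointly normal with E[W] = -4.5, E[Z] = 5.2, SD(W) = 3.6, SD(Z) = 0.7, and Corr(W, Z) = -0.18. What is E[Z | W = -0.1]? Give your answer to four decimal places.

The regression of Z on W has slope ρ·σ_Z/σ_W and passes through (μ_W, μ_Z).
E[Z | W=-0.1] = 5.2 + (-0.18)·(0.7/3.6)·(-0.1 − (-4.5)) = 5.2 + (-0.035)·(4.4) = 5.0460.

5.0460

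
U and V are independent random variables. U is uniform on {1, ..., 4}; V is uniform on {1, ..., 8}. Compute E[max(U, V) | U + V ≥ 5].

P(U + V ≥ 5) = 13/16.
Summing max(U,V)·P(x,y) over outcomes with U + V ≥ 5 gives 141/32.
E[max(U, V) | U + V ≥ 5] = (141/32) / (13/16) = 141/26.

141/26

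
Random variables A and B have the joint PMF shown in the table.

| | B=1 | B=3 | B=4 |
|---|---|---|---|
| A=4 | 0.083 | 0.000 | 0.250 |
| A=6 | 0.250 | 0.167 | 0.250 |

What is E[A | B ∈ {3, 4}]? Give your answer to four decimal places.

5.2504

P(B ∈ {3, 4}) = 0.667.
Σ A·P over the event = 4·(0.250) + 6·(0.167) + 6·(0.250) = 3.502.
E[A | B ∈ {3, 4}] = (3.502) / (0.667) = 5.2504.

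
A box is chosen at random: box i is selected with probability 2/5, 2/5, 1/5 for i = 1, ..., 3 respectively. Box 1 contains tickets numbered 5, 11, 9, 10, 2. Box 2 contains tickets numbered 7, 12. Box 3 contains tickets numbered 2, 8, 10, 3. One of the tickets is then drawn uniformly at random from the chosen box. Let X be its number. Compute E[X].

E[X | box 1] = (5+11+9+10+2)/5 = 37/5.
E[X | box 2] = (7+12)/2 = 19/2.
E[X | box 3] = (2+8+10+3)/4 = 23/4.
E[X] = (2/5)·(37/5) + (2/5)·(19/2) + (1/5)·(23/4) = 791/100.

791/100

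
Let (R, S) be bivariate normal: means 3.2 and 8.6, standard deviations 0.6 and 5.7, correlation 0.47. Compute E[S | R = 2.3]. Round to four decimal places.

4.5815

The regression of S on R has slope ρ·σ_S/σ_R and passes through (μ_R, μ_S).
E[S | R=2.3] = 8.6 + (0.47)·(5.7/0.6)·(2.3 − (3.2)) = 8.6 + (4.465)·(-0.9) = 4.5815.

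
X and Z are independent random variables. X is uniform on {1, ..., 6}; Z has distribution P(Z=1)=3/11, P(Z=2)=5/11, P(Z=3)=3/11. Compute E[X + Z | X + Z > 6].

P(X + Z > 6) = 1/3.
Summing (X+Z)·P(x,y) over outcomes with X + Z > 6 gives 28/11.
E[X + Z | X + Z > 6] = (28/11) / (1/3) = 84/11.

84/11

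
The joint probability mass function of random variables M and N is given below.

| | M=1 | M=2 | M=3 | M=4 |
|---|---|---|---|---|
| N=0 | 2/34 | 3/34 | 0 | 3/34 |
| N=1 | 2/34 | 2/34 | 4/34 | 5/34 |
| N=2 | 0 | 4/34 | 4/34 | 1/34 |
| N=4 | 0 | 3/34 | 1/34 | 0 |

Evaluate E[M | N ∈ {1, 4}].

P(N ∈ {1, 4}) = 1/2.
Σ M·P over the event = 1·(2/34) + 2·(2/34) + 2·(3/34) + 3·(4/34) + 3·(1/34) + 4·(5/34) = 47/34.
E[M | N ∈ {1, 4}] = (47/34) / (1/2) = 47/17.

47/17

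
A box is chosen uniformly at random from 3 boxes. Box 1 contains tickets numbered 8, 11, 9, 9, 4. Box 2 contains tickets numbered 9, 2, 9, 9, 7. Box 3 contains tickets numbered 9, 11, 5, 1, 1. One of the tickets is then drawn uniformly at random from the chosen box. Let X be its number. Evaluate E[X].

E[X | box 1] = (8+11+9+9+4)/5 = 41/5.
E[X | box 2] = (9+2+9+9+7)/5 = 36/5.
E[X | box 3] = (9+11+5+1+1)/5 = 27/5.
E[X] = (1/3)·(41/5) + (1/3)·(36/5) + (1/3)·(27/5) = 104/15.

104/15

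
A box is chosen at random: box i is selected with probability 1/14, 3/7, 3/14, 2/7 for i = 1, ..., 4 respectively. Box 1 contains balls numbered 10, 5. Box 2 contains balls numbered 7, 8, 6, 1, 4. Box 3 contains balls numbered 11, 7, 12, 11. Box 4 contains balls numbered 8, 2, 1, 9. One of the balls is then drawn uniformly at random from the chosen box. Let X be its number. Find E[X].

1789/280

E[X | box 1] = (10+5)/2 = 15/2.
E[X | box 2] = (7+8+6+1+4)/5 = 26/5.
E[X | box 3] = (11+7+12+11)/4 = 41/4.
E[X | box 4] = (8+2+1+9)/4 = 5.
By the law of total expectation,
E[X] = (1/14)·(15/2) + (3/7)·(26/5) + (3/14)·(41/4) + (2/7)·(5) = 1789/280.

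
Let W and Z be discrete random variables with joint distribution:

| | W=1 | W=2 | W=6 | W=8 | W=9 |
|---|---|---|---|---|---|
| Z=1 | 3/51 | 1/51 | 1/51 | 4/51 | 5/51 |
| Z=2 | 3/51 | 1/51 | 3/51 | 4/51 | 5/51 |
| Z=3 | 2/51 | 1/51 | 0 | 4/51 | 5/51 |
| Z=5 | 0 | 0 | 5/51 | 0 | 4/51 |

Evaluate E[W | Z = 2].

25/4

P(Z = 2) = 16/51.
Summing W·P(W=x,Z=y) over the conditioning event gives 100/51.
E[W | Z = 2] = (100/51) / (16/51) = 25/4.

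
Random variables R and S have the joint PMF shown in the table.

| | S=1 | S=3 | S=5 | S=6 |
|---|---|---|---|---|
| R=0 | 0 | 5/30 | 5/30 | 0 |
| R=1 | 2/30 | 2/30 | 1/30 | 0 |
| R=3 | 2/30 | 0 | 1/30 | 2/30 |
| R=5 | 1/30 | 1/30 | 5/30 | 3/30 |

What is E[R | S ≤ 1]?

13/5

P(S ≤ 1) = 1/6.
Σ R·P over the event = 1·(2/30) + 3·(2/30) + 5·(1/30) = 13/30.
E[R | S ≤ 1] = (13/30) / (1/6) = 13/5.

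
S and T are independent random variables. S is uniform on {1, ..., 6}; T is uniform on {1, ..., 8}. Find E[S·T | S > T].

P(S > T) = 5/16.
Summing ST·P(x,y) over outcomes with S > T gives 175/48.
E[S·T | S > T] = (175/48) / (5/16) = 35/3.

35/3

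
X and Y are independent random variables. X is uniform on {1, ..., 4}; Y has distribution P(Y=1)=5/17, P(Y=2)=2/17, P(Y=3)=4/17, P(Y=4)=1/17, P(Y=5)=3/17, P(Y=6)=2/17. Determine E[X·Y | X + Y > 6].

331/23

P(X + Y > 6) = 23/68.
Summing XY·P(x,y) over outcomes with X + Y > 6 gives 331/68.
E[X·Y | X + Y > 6] = (331/68) / (23/68) = 331/23.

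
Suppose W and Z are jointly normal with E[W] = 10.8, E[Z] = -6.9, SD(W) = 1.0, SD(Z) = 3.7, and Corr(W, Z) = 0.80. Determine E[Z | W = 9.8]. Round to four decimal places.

The regression of Z on W has slope ρ·σ_Z/σ_W and passes through (μ_W, μ_Z).
E[Z | W=9.8] = -6.9 + (0.80)·(3.7/1.0)·(9.8 − (10.8)) = -6.9 + (2.96)·(-1) = -9.8600.

-9.8600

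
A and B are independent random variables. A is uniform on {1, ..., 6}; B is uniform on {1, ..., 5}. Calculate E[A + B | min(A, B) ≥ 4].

Outcomes with min(A, B) ≥ 4: (4,4), (4,5), (5,4), (5,5), (6,4), (6,5), each with probability 1/30.
E[A + B | min(A, B) ≥ 4] = (8 + 9 + 9 + 10 + 10 + 11) / 6 = 19/2.

19/2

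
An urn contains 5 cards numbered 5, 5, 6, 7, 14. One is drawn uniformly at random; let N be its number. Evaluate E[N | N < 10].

P(N < 10) = 4/5.
Σ over the event: 5·2/5 + 6·1/5 + 7·1/5 = 23/5.
E[N | N < 10] = (23/5) / (4/5) = 23/4.

23/4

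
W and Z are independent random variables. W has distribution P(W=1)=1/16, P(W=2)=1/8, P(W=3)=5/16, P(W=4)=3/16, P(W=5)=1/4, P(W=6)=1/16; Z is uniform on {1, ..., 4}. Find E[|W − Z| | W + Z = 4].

3/2

P(W + Z = 4) = 1/8.
Summing |W−Z|·P(x,y) over outcomes with W + Z = 4 gives 3/16.
E[|W − Z| | W + Z = 4] = (3/16) / (1/8) = 3/2.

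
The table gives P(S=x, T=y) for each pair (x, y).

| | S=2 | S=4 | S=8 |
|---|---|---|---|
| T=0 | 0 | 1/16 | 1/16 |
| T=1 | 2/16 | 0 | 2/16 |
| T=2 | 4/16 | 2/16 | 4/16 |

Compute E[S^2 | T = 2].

P(T = 2) = 5/8.
Summing S^2·P(S=x,T=y) over the conditioning event gives 19.
E[S^2 | T = 2] = (19) / (5/8) = 152/5.

152/5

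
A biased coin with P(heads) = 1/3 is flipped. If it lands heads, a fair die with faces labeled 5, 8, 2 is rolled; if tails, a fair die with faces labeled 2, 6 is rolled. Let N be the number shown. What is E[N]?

E[N | heads] = (5+8+2)/3 = 5.
E[N | tails] = (2+6)/2 = 4.
E[N] = (1/3)·(5) + (2/3)·(4) = 13/3.

13/3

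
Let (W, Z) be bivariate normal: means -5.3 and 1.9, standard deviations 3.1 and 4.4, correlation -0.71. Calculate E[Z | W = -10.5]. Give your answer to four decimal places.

7.1403

E[Z | W=x] = μ_Z + ρ(σ_Z/σ_W)(x − μ_W) for jointly normal variables.
E[Z | W=-10.5] = 1.9 + (-0.71)·(4.4/3.1)·(-10.5 − (-5.3)) = 1.9 + (-1.007742)·(-5.2) = 7.1403.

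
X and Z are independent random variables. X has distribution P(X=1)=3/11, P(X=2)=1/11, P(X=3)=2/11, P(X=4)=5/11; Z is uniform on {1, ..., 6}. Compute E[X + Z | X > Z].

P(X > Z) = 10/33.
Summing (X+Z)·P(x,y) over outcomes with X > Z gives 37/22.
E[X + Z | X > Z] = (37/22) / (10/33) = 111/20.

111/20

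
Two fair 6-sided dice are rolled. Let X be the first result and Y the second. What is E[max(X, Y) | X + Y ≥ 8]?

83/15

P(X + Y ≥ 8) = 5/12.
Summing max(X,Y)·P(x,y) over outcomes with X + Y ≥ 8 gives 83/36.
E[max(X, Y) | X + Y ≥ 8] = (83/36) / (5/12) = 83/15.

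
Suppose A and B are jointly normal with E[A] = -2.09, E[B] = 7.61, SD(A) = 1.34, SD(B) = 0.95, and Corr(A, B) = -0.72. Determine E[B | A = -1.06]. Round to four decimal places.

For a bivariate normal, E[B | A=x] = μ_B + ρ·(σ_B/σ_A)·(x − μ_A).
E[B | A=-1.06] = 7.61 + (-0.72)·(0.95/1.34)·(-1.06 − (-2.09)) = 7.61 + (-0.51045)·(1.03) = 7.0842.

7.0842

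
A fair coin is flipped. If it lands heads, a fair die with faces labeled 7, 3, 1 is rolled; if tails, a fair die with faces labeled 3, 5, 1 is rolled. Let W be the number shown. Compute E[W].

10/3

E[W | heads] = (7+3+1)/3 = 11/3.
E[W | tails] = (3+5+1)/3 = 3.
E[W] = (1/2)·(11/3) + (1/2)·(3) = 10/3.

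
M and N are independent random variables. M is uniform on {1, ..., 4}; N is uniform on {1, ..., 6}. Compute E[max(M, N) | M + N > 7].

Outcomes with M + N > 7: (2,6), (3,5), (3,6), (4,4), (4,5), (4,6), each with probability 1/24.
E[max(M, N) | M + N > 7] = (6 + 5 + 6 + 4 + 5 + 6) / 6 = 16/3.

16/3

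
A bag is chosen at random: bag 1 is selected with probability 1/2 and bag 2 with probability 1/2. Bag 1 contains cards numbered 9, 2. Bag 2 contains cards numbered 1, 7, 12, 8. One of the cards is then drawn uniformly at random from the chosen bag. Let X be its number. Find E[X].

25/4

E[X | bag 1] = (9+2)/2 = 11/2.
E[X | bag 2] = (1+7+12+8)/4 = 7.
By the law of total expectation,
E[X] = (1/2)·(11/2) + (1/2)·(7) = 25/4.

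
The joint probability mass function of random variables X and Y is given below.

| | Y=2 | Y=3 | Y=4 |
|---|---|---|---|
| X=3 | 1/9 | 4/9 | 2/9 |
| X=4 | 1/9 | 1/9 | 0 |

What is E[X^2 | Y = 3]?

52/5

P(Y = 3) = 5/9.
Σ X^2·P over the event = 9·(4/9) + 16·(1/9) = 52/9.
E[X^2 | Y = 3] = (52/9) / (5/9) = 52/5.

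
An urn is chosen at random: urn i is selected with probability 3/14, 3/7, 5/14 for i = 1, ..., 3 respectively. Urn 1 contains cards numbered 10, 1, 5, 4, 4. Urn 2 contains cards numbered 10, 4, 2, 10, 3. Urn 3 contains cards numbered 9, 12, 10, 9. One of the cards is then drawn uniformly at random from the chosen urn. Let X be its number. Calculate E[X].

E[X | urn 1] = (10+1+5+4+4)/5 = 24/5.
E[X | urn 2] = (10+4+2+10+3)/5 = 29/5.
E[X | urn 3] = (9+12+10+9)/4 = 10.
By the law of total expectation,
E[X] = (3/14)·(24/5) + (3/7)·(29/5) + (5/14)·(10) = 248/35.

248/35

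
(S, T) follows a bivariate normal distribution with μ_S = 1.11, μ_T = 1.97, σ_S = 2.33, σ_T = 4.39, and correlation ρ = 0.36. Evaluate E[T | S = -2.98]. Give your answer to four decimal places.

The regression of T on S has slope ρ·σ_T/σ_S and passes through (μ_S, μ_T).
E[T | S=-2.98] = 1.97 + (0.36)·(4.39/2.33)·(-2.98 − (1.11)) = 1.97 + (0.67828)·(-4.09) = -0.8042.

-0.8042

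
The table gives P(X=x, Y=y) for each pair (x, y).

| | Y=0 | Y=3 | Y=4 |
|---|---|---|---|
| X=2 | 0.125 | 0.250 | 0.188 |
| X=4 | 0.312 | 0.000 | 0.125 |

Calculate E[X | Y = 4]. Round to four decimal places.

2.7987

P(Y = 4) = 0.313.
Σ X·P over the event = 2·(0.188) + 4·(0.125) = 0.876.
E[X | Y = 4] = (0.876) / (0.313) = 2.7987.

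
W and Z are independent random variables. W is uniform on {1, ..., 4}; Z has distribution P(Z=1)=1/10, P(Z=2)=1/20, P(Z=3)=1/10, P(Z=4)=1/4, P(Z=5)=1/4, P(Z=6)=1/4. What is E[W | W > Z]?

P(W > Z) = 1/8.
Summing W·P(x,y) over outcomes with W > Z gives 33/80.
E[W | W > Z] = (33/80) / (1/8) = 33/10.

33/10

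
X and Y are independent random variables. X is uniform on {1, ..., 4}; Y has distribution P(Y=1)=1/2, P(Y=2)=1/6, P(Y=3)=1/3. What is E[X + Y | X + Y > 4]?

62/11

P(X + Y > 4) = 11/24.
Summing (X+Y)·P(x,y) over outcomes with X + Y > 4 gives 31/12.
E[X + Y | X + Y > 4] = (31/12) / (11/24) = 62/11.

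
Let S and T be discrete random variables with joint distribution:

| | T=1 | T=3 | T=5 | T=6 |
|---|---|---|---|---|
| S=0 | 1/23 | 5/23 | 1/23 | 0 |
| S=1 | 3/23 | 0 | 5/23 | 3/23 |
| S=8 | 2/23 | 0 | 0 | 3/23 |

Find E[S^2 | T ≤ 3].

131/11

P(T ≤ 3) = 11/23.
Σ S^2·P over the event = 0·(1/23) + 0·(5/23) + 1·(3/23) + 64·(2/23) = 131/23.
E[S^2 | T ≤ 3] = (131/23) / (11/23) = 131/11.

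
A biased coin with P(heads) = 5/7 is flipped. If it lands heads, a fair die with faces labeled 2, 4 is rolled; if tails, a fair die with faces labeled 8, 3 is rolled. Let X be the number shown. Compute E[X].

E[X | heads] = (2+4)/2 = 3.
E[X | tails] = (8+3)/2 = 11/2.
E[X] = (5/7)·(3) + (2/7)·(11/2) = 26/7.

26/7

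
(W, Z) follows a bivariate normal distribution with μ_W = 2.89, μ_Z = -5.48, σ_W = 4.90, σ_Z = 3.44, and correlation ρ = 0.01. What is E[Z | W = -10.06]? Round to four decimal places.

E[Z | W=x] = μ_Z + ρ(σ_Z/σ_W)(x − μ_W) for jointly normal variables.
E[Z | W=-10.06] = -5.48 + (0.01)·(3.44/4.90)·(-10.06 − (2.89)) = -5.48 + (0.0070204)·(-12.95) = -5.5709.

-5.5709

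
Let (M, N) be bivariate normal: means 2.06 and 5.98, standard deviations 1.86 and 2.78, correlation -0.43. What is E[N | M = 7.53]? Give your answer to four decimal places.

2.4645

The regression of N on M has slope ρ·σ_N/σ_M and passes through (μ_M, μ_N).
E[N | M=7.53] = 5.98 + (-0.43)·(2.78/1.86)·(7.53 − (2.06)) = 5.98 + (-0.64269)·(5.47) = 2.4645.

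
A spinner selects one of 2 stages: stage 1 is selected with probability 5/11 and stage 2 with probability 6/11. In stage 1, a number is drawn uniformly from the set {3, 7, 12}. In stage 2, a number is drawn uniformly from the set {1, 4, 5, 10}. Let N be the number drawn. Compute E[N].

200/33

E[N | stage 1] = (3+7+12)/3 = 22/3.
E[N | stage 2] = (1+4+5+10)/4 = 5.
E[N] = (5/11)·(22/3) + (6/11)·(5) = 200/33.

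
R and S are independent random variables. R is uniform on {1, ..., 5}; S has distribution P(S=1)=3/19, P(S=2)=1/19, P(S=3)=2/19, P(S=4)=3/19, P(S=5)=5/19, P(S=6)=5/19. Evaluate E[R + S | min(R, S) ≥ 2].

P(min(R, S) ≥ 2) = 64/95.
Summing (R+S)·P(x,y) over outcomes with min(R, S) ≥ 2 gives 524/95.
E[R + S | min(R, S) ≥ 2] = (524/95) / (64/95) = 131/16.

131/16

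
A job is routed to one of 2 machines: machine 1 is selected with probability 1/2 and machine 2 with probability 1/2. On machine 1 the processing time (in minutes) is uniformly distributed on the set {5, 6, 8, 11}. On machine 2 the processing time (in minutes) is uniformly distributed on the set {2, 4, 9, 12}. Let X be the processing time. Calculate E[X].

E[X | machine 1] = (5+6+8+11)/4 = 15/2.
E[X | machine 2] = (2+4+9+12)/4 = 27/4.
By the law of total expectation,
E[X] = (1/2)·(15/2) + (1/2)·(27/4) = 57/8.

57/8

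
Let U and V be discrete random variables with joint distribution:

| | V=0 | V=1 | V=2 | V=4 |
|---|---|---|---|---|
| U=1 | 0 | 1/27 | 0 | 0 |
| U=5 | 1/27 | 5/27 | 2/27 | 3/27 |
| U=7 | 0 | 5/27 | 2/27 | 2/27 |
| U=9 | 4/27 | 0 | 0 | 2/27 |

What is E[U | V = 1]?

P(V = 1) = 11/27.
Σ U·P over the event = 1·(1/27) + 5·(5/27) + 7·(5/27) = 61/27.
E[U | V = 1] = (61/27) / (11/27) = 61/11.

61/11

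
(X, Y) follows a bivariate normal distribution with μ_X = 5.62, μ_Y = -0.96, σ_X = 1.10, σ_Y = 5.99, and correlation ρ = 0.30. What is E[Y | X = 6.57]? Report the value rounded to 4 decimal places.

E[Y | X=x] = μ_Y + ρ(σ_Y/σ_X)(x − μ_X) for jointly normal variables.
E[Y | X=6.57] = -0.96 + (0.30)·(5.99/1.10)·(6.57 − (5.62)) = -0.96 + (1.63364)·(0.95) = 0.5920.

0.5920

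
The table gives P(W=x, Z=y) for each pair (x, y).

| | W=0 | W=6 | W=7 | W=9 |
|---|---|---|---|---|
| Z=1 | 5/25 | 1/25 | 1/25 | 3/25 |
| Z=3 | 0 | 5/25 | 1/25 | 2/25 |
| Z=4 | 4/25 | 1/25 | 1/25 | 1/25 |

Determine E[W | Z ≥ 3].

77/15

P(Z ≥ 3) = 3/5.
Σ W·P over the event = 0·(4/25) + 6·(5/25) + 6·(1/25) + 7·(1/25) + 7·(1/25) + 9·(2/25) + 9·(1/25) = 77/25.
E[W | Z ≥ 3] = (77/25) / (3/5) = 77/15.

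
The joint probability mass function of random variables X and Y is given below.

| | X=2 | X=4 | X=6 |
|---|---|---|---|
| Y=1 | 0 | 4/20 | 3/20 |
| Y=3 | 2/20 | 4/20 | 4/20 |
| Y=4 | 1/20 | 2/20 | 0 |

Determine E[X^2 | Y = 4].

12

P(Y = 4) = 3/20.
Σ X^2·P over the event = 4·(1/20) + 16·(2/20) = 9/5.
E[X^2 | Y = 4] = (9/5) / (3/20) = 12.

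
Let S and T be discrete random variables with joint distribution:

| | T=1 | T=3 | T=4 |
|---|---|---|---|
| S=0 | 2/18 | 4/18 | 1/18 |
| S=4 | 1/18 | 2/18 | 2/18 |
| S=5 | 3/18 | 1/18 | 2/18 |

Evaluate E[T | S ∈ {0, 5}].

32/13

P(S ∈ {0, 5}) = 13/18.
Σ T·P over the event = 1·(2/18) + 3·(4/18) + 4·(1/18) + 1·(3/18) + 3·(1/18) + 4·(2/18) = 16/9.
E[T | S ∈ {0, 5}] = (16/9) / (13/18) = 32/13.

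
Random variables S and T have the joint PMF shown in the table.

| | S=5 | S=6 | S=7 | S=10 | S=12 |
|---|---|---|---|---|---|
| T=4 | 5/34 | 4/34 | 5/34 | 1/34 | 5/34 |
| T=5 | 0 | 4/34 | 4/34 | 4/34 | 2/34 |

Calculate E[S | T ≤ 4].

77/10

P(T ≤ 4) = 10/17.
Σ S·P over the event = 5·(5/34) + 6·(4/34) + 7·(5/34) + 10·(1/34) + 12·(5/34) = 77/17.
E[S | T ≤ 4] = (77/17) / (10/17) = 77/10.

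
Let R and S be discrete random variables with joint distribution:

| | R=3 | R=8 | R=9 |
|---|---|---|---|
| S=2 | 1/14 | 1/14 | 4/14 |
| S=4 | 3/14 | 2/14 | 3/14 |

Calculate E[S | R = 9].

20/7

P(R = 9) = 1/2.
Σ S·P over the event = 2·(4/14) + 4·(3/14) = 10/7.
E[S | R = 9] = (10/7) / (1/2) = 20/7.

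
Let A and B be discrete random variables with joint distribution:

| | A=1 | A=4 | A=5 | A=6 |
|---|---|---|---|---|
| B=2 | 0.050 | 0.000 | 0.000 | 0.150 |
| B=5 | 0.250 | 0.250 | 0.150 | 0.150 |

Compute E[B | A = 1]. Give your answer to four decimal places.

4.5000

P(A = 1) = 0.300.
Summing B·P(A=x,B=y) over the conditioning event gives 1.350.
E[B | A = 1] = (1.350) / (0.300) = 4.5000.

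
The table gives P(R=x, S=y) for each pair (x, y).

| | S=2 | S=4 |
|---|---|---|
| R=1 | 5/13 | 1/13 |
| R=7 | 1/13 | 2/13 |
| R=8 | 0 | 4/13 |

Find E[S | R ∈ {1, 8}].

P(R ∈ {1, 8}) = 10/13.
Σ S·P over the event = 2·(5/13) + 4·(1/13) + 4·(4/13) = 30/13.
E[S | R ∈ {1, 8}] = (30/13) / (10/13) = 3.

3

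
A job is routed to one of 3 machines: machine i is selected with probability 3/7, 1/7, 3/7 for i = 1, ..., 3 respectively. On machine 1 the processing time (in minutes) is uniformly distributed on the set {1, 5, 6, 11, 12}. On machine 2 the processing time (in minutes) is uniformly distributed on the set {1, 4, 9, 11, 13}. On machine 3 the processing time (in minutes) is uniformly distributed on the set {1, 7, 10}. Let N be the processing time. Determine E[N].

233/35

E[N | machine 1] = (1+5+6+11+12)/5 = 7.
E[N | machine 2] = (1+4+9+11+13)/5 = 38/5.
E[N | machine 3] = (1+7+10)/3 = 6.
By the law of total expectation,
E[N] = (3/7)·(7) + (1/7)·(38/5) + (3/7)·(6) = 233/35.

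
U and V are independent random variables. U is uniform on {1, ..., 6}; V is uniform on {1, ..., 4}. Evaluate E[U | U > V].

32/7

P(U > V) = 7/12.
Summing U·P(x,y) over outcomes with U > V gives 8/3.
E[U | U > V] = (8/3) / (7/12) = 32/7.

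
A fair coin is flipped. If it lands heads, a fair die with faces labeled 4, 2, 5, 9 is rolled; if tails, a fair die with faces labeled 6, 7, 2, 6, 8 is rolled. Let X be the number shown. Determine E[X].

E[X | heads] = (4+2+5+9)/4 = 5.
E[X | tails] = (6+7+2+6+8)/5 = 29/5.
E[X] = (1/2)·(5) + (1/2)·(29/5) = 27/5.

27/5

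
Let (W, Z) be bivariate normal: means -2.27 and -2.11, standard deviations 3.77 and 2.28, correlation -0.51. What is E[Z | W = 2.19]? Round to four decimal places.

-3.4856

For a bivariate normal, E[Z | W=x] = μ_Z + ρ·(σ_Z/σ_W)·(x − μ_W).
E[Z | W=2.19] = -2.11 + (-0.51)·(2.28/3.77)·(2.19 − (-2.27)) = -2.11 + (-0.30844)·(4.46) = -3.4856.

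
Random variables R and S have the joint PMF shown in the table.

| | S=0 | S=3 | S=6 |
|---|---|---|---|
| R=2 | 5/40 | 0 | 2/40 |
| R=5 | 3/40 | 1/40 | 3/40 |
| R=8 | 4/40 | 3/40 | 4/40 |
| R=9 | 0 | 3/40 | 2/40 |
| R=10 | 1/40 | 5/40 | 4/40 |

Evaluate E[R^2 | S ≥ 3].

P(S ≥ 3) = 27/40.
Summing R^2·P(R=x,S=y) over the conditioning event gives 1861/40.
E[R^2 | S ≥ 3] = (1861/40) / (27/40) = 1861/27.

1861/27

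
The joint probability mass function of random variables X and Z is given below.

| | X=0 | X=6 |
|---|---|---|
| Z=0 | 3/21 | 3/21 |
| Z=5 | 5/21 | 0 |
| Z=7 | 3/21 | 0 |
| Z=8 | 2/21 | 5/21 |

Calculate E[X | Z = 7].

0

P(Z = 7) = 1/7.
Σ X·P over the event = 0·(3/21) = 0.
E[X | Z = 7] = (0) / (1/7) = 0.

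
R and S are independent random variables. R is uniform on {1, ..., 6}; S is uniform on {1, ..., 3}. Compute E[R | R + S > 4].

P(R + S > 4) = 2/3.
Summing R·P(x,y) over outcomes with R + S > 4 gives 53/18.
E[R | R + S > 4] = (53/18) / (2/3) = 53/12.

53/12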